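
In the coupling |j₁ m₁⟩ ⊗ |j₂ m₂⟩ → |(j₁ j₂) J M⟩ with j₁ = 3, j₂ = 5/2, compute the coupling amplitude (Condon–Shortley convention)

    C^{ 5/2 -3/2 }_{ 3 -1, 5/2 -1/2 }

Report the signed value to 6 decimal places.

+√(1/35) ≈ +0.169031

triangle: 3!*3!*2!/9! = 72/362880
(j±m)!: 2!*4!*2!*3!*1!*4! = 13824
prefactor² = (2J+1)*Δ*N² = 576/35
  k=1: −1/(1!*2!*3!*1!*0!*1!) = -1/12
  k=2: +1/(2!*1!*2!*0!*1!*2!) = 1/8
Σ = 1/24  ⇒  CG² = 576/35*1/24² = 1/35
CG = +√(1/35) = +0.169031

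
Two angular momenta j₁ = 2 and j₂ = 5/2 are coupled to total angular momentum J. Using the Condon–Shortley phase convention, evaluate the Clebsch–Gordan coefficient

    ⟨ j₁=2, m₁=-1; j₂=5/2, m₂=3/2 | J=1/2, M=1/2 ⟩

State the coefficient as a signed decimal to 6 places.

√[2·4!0!1!/6! · 1!3!4!1!1!0!] = √(48/5)
  +(−1)^3/∏(3,1,0,1,0,0)! = -1/6  (running -1/6)
⟨..|..⟩ = √(48/5)·(-1/6) = -0.516398

-0.516398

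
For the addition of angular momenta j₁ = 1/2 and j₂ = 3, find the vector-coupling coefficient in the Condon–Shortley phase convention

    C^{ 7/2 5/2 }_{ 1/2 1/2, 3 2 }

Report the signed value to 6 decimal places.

triangle: 0!*1!*6!/8! = 720/40320
(j±m)!: 1!*0!*5!*1!*6!*1! = 86400
prefactor² = (2J+1)*Δ*N² = 86400/7
  k=0: +1/(0!*0!*0!*5!*1!*1!) = 1/120
Σ = 1/120  ⇒  CG² = 86400/7*1/120² = 6/7
CG = +√(6/7) = +0.925820

+√(6/7) ≈ +0.925820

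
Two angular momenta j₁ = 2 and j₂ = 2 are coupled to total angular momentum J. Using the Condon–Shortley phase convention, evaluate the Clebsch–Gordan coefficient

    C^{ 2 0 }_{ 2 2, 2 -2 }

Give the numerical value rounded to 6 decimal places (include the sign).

+0.534522

j₁+j₂−J=2  J+j₁−j₂=2  J−j₁+j₂=2  j₁+j₂+J+1=7
(j₁±m₁, j₂±m₂, J±M) = (4,0,0,4,2,2)
P² = 128/7
sum k=0..0:
  [0] +1/8 = 1/8
S = 1/8
C² = P²·S² = 2/7 ; C = +0.534522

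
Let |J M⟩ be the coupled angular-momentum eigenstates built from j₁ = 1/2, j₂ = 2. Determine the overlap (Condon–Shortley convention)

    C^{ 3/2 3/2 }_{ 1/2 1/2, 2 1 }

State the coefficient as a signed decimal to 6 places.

+0.447214

triangle: 1!*0!*3!/5! = 6/120
(j±m)!: 1!*0!*3!*1!*3!*0! = 36
prefactor² = (2J+1)*Δ*N² = 36/5
  k=0: +1/(0!*1!*0!*3!*0!*0!) = 1/6
Σ = 1/6  ⇒  CG² = 36/5*1/6² = 1/5
CG = +√(1/5) = +0.447214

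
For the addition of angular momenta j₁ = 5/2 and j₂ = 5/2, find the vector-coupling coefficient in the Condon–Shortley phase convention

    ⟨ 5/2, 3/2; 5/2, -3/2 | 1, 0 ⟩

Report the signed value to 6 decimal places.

j₁+j₂−J=4  J+j₁−j₂=1  J−j₁+j₂=1  j₁+j₂+J+1=7
(j₁±m₁, j₂±m₂, J±M) = (4,1,1,4,1,1)
P² = 288/35
sum k=0..1:
  [0] +1/24 = 1/24
  [1] −1/6 = -1/6
S = -1/8
C² = P²·S² = 9/70 ; C = -0.358569

-0.358569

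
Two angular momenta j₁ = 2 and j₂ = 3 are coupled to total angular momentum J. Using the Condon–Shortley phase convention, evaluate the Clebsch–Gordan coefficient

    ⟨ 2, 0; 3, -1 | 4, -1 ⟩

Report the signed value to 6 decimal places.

j₁+j₂−J=1  J+j₁−j₂=3  J−j₁+j₂=5  j₁+j₂+J+1=10
(j₁±m₁, j₂±m₂, J±M) = (2,2,2,4,3,5)
P² = 1728/7
sum k=0..1:
  [0] +1/24 = 1/24
  [1] −1/48 = -1/48
S = 1/48
C² = P²·S² = 3/28 ; C = +0.327327

+√(3/28) ≈ +0.327327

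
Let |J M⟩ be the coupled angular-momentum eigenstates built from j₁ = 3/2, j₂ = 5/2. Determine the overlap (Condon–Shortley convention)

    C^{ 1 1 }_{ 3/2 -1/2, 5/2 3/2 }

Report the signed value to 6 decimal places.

+0.547723  (= +√(3/10))

√[3·3!0!2!/6! · 1!2!4!1!2!0!] = √(24/5)
  +(−1)^2/∏(2,1,0,2,0,0)! = 1/4  (running 1/4)
⟨..|..⟩ = √(24/5)·(1/4) = +0.547723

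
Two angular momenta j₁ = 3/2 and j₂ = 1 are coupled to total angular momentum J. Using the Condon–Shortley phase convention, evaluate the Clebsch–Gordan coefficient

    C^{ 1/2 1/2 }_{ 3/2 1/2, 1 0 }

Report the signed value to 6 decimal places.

j₁+j₂−J=2  J+j₁−j₂=1  J−j₁+j₂=0  j₁+j₂+J+1=4
(j₁±m₁, j₂±m₂, J±M) = (2,1,1,1,1,0)
P² = 1/3
sum k=1..1:
  [1] −1/1 = -1
S = -1
C² = P²·S² = 1/3 ; C = -0.577350

-0.577350  (= −√(1/3))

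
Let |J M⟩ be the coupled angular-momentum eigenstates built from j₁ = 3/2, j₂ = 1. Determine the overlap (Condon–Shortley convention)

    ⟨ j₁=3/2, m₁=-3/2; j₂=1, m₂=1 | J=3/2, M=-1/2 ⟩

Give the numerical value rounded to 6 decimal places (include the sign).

j₁+j₂−J=1  J+j₁−j₂=2  J−j₁+j₂=1  j₁+j₂+J+1=5
(j₁±m₁, j₂±m₂, J±M) = (0,3,2,0,1,2)
P² = 8/5
sum k=1..1:
  [1] −1/2 = -1/2
S = -1/2
C² = P²·S² = 2/5 ; C = -0.632456

−√(2/5) ≈ -0.632456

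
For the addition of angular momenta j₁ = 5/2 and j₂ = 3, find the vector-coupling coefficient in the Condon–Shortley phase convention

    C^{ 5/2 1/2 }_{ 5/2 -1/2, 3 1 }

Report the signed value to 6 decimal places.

+√(8/35) = +0.478091

√[6·3!2!3!/9! · 2!3!4!2!3!2!] = √(288/35)
  +(−1)^1/∏(1,2,2,3,0,0)! = -1/24  (running -1/24)
  +(−1)^2/∏(2,1,1,2,1,1)! = 1/4  (running 5/24)
  +(−1)^3/∏(3,0,0,1,2,2)! = -1/24  (running 1/6)
⟨..|..⟩ = √(288/35)·(1/6) = +0.478091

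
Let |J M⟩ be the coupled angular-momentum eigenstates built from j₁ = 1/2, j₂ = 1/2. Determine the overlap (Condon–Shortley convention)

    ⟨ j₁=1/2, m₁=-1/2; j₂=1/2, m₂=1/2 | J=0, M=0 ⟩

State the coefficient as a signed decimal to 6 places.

−√(1/2) ≈ -0.707107

j₁+j₂−J=1  J+j₁−j₂=0  J−j₁+j₂=0  j₁+j₂+J+1=2
(j₁±m₁, j₂±m₂, J±M) = (0,1,1,0,0,0)
P² = 1/2
sum k=1..1:
  [1] −1/1 = -1
S = -1
C² = P²·S² = 1/2 ; C = -0.707107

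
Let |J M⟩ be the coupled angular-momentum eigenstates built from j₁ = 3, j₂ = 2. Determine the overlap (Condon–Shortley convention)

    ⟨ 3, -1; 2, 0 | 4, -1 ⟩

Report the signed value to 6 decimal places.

−√(3/28) = -0.327327

triangle: 1!×5!×3!/10! = 720/3628800
(j±m)!: 2!×4!×2!×2!×3!×5! = 138240
prefactor² = (2J+1)×Δ×N² = 1728/7
  k=0: +1/(0!×1!×4!×2!×1!×1!) = 1/48
  k=1: −1/(1!×0!×3!×1!×2!×2!) = -1/24
Σ = -1/48  ⇒  CG² = 1728/7×(-1/48)² = 3/28
CG = −√(3/28) = -0.327327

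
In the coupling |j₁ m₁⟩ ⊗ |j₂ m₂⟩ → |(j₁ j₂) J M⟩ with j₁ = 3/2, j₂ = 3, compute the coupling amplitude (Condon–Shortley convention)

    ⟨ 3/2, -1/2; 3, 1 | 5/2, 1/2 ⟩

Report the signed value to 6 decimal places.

−√(1/70) ≈ -0.119523

√[6·2!1!4!/8! · 1!2!4!2!3!2!] = √(288/35)
  +(−1)^1/∏(1,1,1,3,0,1)! = -1/6  (running -1/6)
  +(−1)^2/∏(2,0,0,2,1,2)! = 1/8  (running -1/24)
⟨..|..⟩ = √(288/35)·(-1/24) = -0.119523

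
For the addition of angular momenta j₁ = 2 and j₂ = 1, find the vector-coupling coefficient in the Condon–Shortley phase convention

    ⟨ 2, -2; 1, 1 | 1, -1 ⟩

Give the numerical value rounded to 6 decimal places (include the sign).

+0.774597

√[3·2!2!0!/5! · 0!4!2!0!0!2!] = √(48/5)
  +(−1)^2/∏(2,0,2,0,0,0)! = 1/4  (running 1/4)
⟨..|..⟩ = √(48/5)·(1/4) = +0.774597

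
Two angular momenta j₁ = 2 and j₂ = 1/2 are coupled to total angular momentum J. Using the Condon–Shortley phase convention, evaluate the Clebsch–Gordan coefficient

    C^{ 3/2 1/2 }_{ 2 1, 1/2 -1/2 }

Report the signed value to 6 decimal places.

j₁+j₂−J=1  J+j₁−j₂=3  J−j₁+j₂=0  j₁+j₂+J+1=5
(j₁±m₁, j₂±m₂, J±M) = (3,1,0,1,2,1)
P² = 12/5
sum k=0..0:
  [0] +1/2 = 1/2
S = 1/2
C² = P²·S² = 3/5 ; C = +0.774597

+0.774597  (= +√(3/5))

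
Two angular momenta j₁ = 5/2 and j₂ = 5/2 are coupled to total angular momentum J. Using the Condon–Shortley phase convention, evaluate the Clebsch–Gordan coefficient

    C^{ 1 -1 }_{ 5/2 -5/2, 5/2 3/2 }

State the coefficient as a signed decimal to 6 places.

j₁+j₂−J=4  J+j₁−j₂=1  J−j₁+j₂=1  j₁+j₂+J+1=7
(j₁±m₁, j₂±m₂, J±M) = (0,5,4,1,0,2)
P² = 576/7
sum k=4..4:
  [4] +1/24 = 1/24
S = 1/24
C² = P²·S² = 1/7 ; C = +0.377964

+0.377964  (= +√(1/7))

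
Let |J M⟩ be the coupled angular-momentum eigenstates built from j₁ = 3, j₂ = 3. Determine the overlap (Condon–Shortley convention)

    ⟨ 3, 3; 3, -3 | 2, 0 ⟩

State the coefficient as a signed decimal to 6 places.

j₁+j₂−J=4  J+j₁−j₂=2  J−j₁+j₂=2  j₁+j₂+J+1=9
(j₁±m₁, j₂±m₂, J±M) = (6,0,0,6,2,2)
P² = 19200/7
sum k=0..0:
  [0] +1/96 = 1/96
S = 1/96
C² = P²·S² = 25/84 ; C = +0.545545

+√(25/84) = +0.545545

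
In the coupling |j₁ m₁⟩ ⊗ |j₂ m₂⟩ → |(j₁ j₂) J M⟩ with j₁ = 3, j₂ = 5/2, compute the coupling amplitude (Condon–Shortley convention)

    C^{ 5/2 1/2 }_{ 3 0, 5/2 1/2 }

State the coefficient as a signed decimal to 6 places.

+√(8/105) = +0.276026

√[6·3!3!2!/9! · 3!3!3!2!3!2!] = √(216/35)
  +(−1)^1/∏(1,2,2,2,1,0)! = -1/8  (running -1/8)
  +(−1)^2/∏(2,1,1,1,2,1)! = 1/4  (running 1/8)
  +(−1)^3/∏(3,0,0,0,3,2)! = -1/72  (running 1/9)
⟨..|..⟩ = √(216/35)·(1/9) = +0.276026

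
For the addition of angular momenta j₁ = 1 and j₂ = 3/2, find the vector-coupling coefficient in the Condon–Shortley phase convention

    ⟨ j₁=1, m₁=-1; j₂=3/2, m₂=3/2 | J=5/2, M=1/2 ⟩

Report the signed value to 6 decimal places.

triangle: 0!*2!*3!/6! = 12/720
(j±m)!: 0!*2!*3!*0!*3!*2! = 144
prefactor² = (2J+1)*Δ*N² = 72/5
  k=0: +1/(0!*0!*2!*3!*0!*0!) = 1/12
Σ = 1/12  ⇒  CG² = 72/5*1/12² = 1/10
CG = +√(1/10) = +0.316228

+0.316228  (= +√(1/10))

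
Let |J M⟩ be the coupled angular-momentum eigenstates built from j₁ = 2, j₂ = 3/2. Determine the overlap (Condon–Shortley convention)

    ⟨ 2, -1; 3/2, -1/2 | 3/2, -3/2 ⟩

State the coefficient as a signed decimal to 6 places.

√[4·2!2!1!/6! · 1!3!1!2!0!3!] = √(8/5)
  +(−1)^1/∏(1,1,2,0,0,1)! = -1/2  (running -1/2)
⟨..|..⟩ = √(8/5)·(-1/2) = -0.632456

−√(2/5) ≈ -0.632456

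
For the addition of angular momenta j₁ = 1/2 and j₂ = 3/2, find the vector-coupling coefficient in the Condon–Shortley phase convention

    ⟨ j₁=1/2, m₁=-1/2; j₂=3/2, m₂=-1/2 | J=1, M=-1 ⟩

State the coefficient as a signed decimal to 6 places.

√[3·1!0!2!/4! · 0!1!1!2!0!2!] = √(1)
  +(−1)^1/∏(1,0,0,0,0,2)! = -1/2  (running -1/2)
⟨..|..⟩ = √(1)·(-1/2) = -0.500000

-0.500000  (= −√(1/4))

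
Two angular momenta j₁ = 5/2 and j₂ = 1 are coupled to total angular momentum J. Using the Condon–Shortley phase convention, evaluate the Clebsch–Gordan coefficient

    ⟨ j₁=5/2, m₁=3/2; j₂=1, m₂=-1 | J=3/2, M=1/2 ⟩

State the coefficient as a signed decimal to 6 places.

+0.632456  (= +√(2/5))

√[4·2!3!0!/6! · 4!1!0!2!2!1!] = √(32/5)
  +(−1)^0/∏(0,2,1,0,2,0)! = 1/4  (running 1/4)
⟨..|..⟩ = √(32/5)·(1/4) = +0.632456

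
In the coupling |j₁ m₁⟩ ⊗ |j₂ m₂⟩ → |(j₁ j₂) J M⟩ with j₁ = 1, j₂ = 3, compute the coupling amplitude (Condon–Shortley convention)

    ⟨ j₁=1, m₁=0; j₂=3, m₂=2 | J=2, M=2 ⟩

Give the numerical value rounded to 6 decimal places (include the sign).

−√(5/21) ≈ -0.487950

j₁+j₂−J=2  J+j₁−j₂=0  J−j₁+j₂=4  j₁+j₂+J+1=7
(j₁±m₁, j₂±m₂, J±M) = (1,1,5,1,4,0)
P² = 960/7
sum k=1..1:
  [1] −1/24 = -1/24
S = -1/24
C² = P²·S² = 5/21 ; C = -0.487950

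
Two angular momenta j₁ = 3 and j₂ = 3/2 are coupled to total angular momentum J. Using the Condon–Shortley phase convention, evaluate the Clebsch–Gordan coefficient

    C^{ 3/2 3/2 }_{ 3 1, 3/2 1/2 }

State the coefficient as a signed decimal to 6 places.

+0.338062  (= +√(4/35))

triangle: 3!·3!·0!/7! = 36/5040
(j±m)!: 4!·2!·2!·1!·3!·0! = 576
prefactor² = (2J+1)·Δ·N² = 576/35
  k=2: +1/(2!·1!·0!·0!·3!·0!) = 1/12
Σ = 1/12  ⇒  CG² = 576/35·1/12² = 4/35
CG = +√(4/35) = +0.338062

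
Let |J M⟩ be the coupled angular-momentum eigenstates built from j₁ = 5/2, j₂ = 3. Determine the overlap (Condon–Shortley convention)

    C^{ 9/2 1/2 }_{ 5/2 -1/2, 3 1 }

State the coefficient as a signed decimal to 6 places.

−√(160/693) = -0.480500

triangle: 1!·4!·5!/11! = 2880/39916800
(j±m)!: 2!·3!·4!·2!·5!·4! = 1658880
prefactor² = (2J+1)·Δ·N² = 92160/77
  k=0: +1/(0!·1!·3!·4!·1!·1!) = 1/144
  k=1: −1/(1!·0!·2!·3!·2!·2!) = -1/48
Σ = -1/72  ⇒  CG² = 92160/77·(-1/72)² = 160/693
CG = −√(160/693) = -0.480500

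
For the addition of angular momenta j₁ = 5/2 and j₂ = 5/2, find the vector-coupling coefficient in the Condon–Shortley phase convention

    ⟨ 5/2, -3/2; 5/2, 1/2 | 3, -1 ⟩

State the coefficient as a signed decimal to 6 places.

+0.182574  (= +√(1/30))

triangle: 2!*3!*3!/9! = 72/362880
(j±m)!: 1!*4!*3!*2!*2!*4! = 13824
prefactor² = (2J+1)*Δ*N² = 96/5
  k=1: −1/(1!*1!*3!*2!*0!*1!) = -1/12
  k=2: +1/(2!*0!*2!*1!*1!*2!) = 1/8
Σ = 1/24  ⇒  CG² = 96/5*1/24² = 1/30
CG = +√(1/30) = +0.182574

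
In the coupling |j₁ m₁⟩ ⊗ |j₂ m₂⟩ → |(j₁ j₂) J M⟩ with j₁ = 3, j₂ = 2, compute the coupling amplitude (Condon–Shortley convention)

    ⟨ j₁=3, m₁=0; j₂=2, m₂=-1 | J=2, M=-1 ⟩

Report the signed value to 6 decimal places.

√[5·3!3!1!/8! · 3!3!1!3!1!3!] = √(81/14)
  +(−1)^0/∏(0,3,3,1,0,0)! = 1/36  (running 1/36)
  +(−1)^1/∏(1,2,2,0,1,1)! = -1/4  (running -2/9)
⟨..|..⟩ = √(81/14)·(-2/9) = -0.534522

−√(2/7) ≈ -0.534522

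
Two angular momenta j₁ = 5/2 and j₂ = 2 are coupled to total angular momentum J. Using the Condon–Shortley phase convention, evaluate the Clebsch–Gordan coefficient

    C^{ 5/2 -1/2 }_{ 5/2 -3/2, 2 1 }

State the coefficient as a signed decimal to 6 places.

+0.414039

j₁+j₂−J=2  J+j₁−j₂=3  J−j₁+j₂=2  j₁+j₂+J+1=8
(j₁±m₁, j₂±m₂, J±M) = (1,4,3,1,2,3)
P² = 216/35
sum k=1..2:
  [1] −1/12 = -1/12
  [2] +1/4 = 1/4
S = 1/6
C² = P²·S² = 6/35 ; C = +0.414039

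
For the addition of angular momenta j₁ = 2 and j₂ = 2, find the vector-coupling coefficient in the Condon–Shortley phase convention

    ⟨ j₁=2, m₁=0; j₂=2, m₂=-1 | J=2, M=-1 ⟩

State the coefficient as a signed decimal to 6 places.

j₁+j₂−J=2  J+j₁−j₂=2  J−j₁+j₂=2  j₁+j₂+J+1=7
(j₁±m₁, j₂±m₂, J±M) = (2,2,1,3,1,3)
P² = 8/7
sum k=0..1:
  [0] +1/4 = 1/4
  [1] −1/2 = -1/2
S = -1/4
C² = P²·S² = 1/14 ; C = -0.267261

−√(1/14) ≈ -0.267261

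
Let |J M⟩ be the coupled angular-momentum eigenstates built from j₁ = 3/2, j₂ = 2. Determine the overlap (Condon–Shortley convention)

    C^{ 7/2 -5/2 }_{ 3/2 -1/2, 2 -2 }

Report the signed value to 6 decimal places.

√[8·0!3!4!/8! · 1!2!0!4!1!6!] = √(6912/7)
  +(−1)^0/∏(0,0,2,0,1,4)! = 1/48  (running 1/48)
⟨..|..⟩ = √(6912/7)·(1/48) = +0.654654

+√(3/7) ≈ +0.654654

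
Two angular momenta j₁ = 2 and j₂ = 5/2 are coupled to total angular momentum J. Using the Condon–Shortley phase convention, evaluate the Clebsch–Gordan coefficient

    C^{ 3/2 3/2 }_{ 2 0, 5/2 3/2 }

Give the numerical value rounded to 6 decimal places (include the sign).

+√(12/35) = +0.585540

triangle: 3!·1!·2!/7! = 12/5040
(j±m)!: 2!·2!·4!·1!·3!·0! = 576
prefactor² = (2J+1)·Δ·N² = 192/35
  k=2: +1/(2!·1!·0!·2!·1!·0!) = 1/4
Σ = 1/4  ⇒  CG² = 192/35·1/4² = 12/35
CG = +√(12/35) = +0.585540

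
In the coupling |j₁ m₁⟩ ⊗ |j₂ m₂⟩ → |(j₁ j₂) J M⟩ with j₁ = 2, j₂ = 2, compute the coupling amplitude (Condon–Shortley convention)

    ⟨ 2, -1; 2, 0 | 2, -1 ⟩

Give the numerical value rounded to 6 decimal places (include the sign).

−√(1/14) = -0.267261

triangle: 2!*2!*2!/7! = 8/5040
(j±m)!: 1!*3!*2!*2!*1!*3! = 144
prefactor² = (2J+1)*Δ*N² = 8/7
  k=1: −1/(1!*1!*2!*1!*0!*1!) = -1/2
  k=2: +1/(2!*0!*1!*0!*1!*2!) = 1/4
Σ = -1/4  ⇒  CG² = 8/7*(-1/4)² = 1/14
CG = −√(1/14) = -0.267261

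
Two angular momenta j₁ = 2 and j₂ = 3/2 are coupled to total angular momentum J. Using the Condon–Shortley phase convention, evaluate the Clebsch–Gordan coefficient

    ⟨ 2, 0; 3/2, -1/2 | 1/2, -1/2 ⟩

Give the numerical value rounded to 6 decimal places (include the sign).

j₁+j₂−J=3  J+j₁−j₂=1  J−j₁+j₂=0  j₁+j₂+J+1=5
(j₁±m₁, j₂±m₂, J±M) = (2,2,1,2,0,1)
P² = 4/5
sum k=1..1:
  [1] −1/2 = -1/2
S = -1/2
C² = P²·S² = 1/5 ; C = -0.447214

−√(1/5) ≈ -0.447214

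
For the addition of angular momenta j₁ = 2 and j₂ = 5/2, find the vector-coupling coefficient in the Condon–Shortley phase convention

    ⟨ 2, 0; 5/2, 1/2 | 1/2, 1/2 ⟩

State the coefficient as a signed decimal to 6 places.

+√(1/5) = +0.447214

j₁+j₂−J=4  J+j₁−j₂=0  J−j₁+j₂=1  j₁+j₂+J+1=6
(j₁±m₁, j₂±m₂, J±M) = (2,2,3,2,1,0)
P² = 16/5
sum k=2..2:
  [2] +1/4 = 1/4
S = 1/4
C² = P²·S² = 1/5 ; C = +0.447214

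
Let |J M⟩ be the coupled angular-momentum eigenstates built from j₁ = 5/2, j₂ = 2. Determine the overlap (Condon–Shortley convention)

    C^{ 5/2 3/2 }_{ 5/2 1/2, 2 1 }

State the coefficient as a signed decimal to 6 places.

√[6·2!3!2!/8! · 3!2!3!1!4!1!] = √(216/35)
  +(−1)^1/∏(1,1,1,2,2,0)! = -1/4  (running -1/4)
  +(−1)^2/∏(2,0,0,1,3,1)! = 1/12  (running -1/6)
⟨..|..⟩ = √(216/35)·(-1/6) = -0.414039

−√(6/35) = -0.414039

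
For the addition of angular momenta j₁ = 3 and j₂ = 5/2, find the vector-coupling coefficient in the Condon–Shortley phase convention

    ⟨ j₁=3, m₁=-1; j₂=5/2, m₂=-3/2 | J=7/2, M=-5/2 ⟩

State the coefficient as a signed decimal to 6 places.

−√(10/63) = -0.398410

j₁+j₂−J=2  J+j₁−j₂=4  J−j₁+j₂=3  j₁+j₂+J+1=10
(j₁±m₁, j₂±m₂, J±M) = (2,4,1,4,1,6)
P² = 18432/35
sum k=0..1:
  [0] +1/96 = 1/96
  [1] −1/36 = -1/36
S = -5/288
C² = P²·S² = 10/63 ; C = -0.398410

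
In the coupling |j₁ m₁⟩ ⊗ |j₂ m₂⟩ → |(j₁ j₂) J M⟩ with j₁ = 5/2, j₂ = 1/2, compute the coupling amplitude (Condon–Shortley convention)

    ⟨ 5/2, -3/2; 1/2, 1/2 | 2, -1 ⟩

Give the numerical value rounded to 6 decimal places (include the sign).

−√(2/3) = -0.816497

triangle: 1!×4!×0!/6! = 24/720
(j±m)!: 1!×4!×1!×0!×1!×3! = 144
prefactor² = (2J+1)×Δ×N² = 24
  k=1: −1/(1!×0!×3!×0!×1!×0!) = -1/6
Σ = -1/6  ⇒  CG² = 24×(-1/6)² = 2/3
CG = −√(2/3) = -0.816497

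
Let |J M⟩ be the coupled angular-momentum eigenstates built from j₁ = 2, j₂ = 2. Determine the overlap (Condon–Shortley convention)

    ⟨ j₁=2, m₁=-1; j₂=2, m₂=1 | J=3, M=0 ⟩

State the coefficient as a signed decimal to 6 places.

j₁+j₂−J=1  J+j₁−j₂=3  J−j₁+j₂=3  j₁+j₂+J+1=8
(j₁±m₁, j₂±m₂, J±M) = (1,3,3,1,3,3)
P² = 81/10
sum k=0..1:
  [0] +1/36 = 1/36
  [1] −1/4 = -1/4
S = -2/9
C² = P²·S² = 2/5 ; C = -0.632456

-0.632456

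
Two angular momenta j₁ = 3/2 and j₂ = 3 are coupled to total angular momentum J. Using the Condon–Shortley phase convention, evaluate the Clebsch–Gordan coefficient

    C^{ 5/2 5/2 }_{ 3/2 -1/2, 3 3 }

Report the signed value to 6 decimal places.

j₁+j₂−J=2  J+j₁−j₂=1  J−j₁+j₂=4  j₁+j₂+J+1=8
(j₁±m₁, j₂±m₂, J±M) = (1,2,6,0,5,0)
P² = 8640/7
sum k=2..2:
  [2] +1/48 = 1/48
S = 1/48
C² = P²·S² = 15/28 ; C = +0.731925

+√(15/28) ≈ +0.731925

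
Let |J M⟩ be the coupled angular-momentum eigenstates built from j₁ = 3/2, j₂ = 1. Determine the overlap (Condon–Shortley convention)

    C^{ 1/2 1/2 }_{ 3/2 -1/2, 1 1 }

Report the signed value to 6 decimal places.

+√(1/6) = +0.408248

j₁+j₂−J=2  J+j₁−j₂=1  J−j₁+j₂=0  j₁+j₂+J+1=4
(j₁±m₁, j₂±m₂, J±M) = (1,2,2,0,1,0)
P² = 2/3
sum k=2..2:
  [2] +1/2 = 1/2
S = 1/2
C² = P²·S² = 1/6 ; C = +0.408248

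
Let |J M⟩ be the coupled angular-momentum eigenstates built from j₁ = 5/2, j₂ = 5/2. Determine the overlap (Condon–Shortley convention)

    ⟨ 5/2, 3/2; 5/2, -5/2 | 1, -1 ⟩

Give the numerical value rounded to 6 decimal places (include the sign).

+√(1/7) = +0.377964

triangle: 4!*1!*1!/7! = 24/5040
(j±m)!: 4!*1!*0!*5!*0!*2! = 5760
prefactor² = (2J+1)*Δ*N² = 576/7
  k=0: +1/(0!*4!*1!*0!*0!*1!) = 1/24
Σ = 1/24  ⇒  CG² = 576/7*1/24² = 1/7
CG = +√(1/7) = +0.377964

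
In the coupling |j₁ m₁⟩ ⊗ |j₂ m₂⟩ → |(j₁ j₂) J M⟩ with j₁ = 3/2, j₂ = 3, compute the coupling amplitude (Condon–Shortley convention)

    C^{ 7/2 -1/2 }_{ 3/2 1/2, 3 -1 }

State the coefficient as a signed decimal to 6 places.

j₁+j₂−J=1  J+j₁−j₂=2  J−j₁+j₂=5  j₁+j₂+J+1=9
(j₁±m₁, j₂±m₂, J±M) = (2,1,2,4,3,4)
P² = 512/7
sum k=0..1:
  [0] +1/12 = 1/12
  [1] −1/48 = -1/48
S = 1/16
C² = P²·S² = 2/7 ; C = +0.534522

+√(2/7) = +0.534522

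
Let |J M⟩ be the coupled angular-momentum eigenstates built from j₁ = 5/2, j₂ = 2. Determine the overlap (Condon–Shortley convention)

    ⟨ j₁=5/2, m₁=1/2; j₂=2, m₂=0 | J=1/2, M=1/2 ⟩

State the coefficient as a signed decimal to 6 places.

+0.447214

j₁+j₂−J=4  J+j₁−j₂=1  J−j₁+j₂=0  j₁+j₂+J+1=6
(j₁±m₁, j₂±m₂, J±M) = (3,2,2,2,1,0)
P² = 16/5
sum k=2..2:
  [2] +1/4 = 1/4
S = 1/4
C² = P²·S² = 1/5 ; C = +0.447214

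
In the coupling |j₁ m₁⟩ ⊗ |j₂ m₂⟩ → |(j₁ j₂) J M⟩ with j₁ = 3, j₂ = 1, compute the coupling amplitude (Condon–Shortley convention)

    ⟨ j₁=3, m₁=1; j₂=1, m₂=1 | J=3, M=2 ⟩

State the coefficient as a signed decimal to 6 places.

−√(5/12) = -0.645497

√[7·1!5!1!/8! · 4!2!2!0!5!1!] = √(240)
  +(−1)^1/∏(1,0,1,1,4,0)! = -1/24  (running -1/24)
⟨..|..⟩ = √(240)·(-1/24) = -0.645497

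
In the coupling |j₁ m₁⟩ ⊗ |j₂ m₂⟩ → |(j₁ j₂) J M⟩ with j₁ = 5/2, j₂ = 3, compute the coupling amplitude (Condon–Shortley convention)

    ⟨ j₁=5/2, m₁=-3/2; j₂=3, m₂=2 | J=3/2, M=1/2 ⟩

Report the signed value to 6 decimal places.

√[4·4!1!2!/8! · 1!4!5!1!2!1!] = √(192/7)
  +(−1)^3/∏(3,1,1,2,0,0)! = -1/12  (running -1/12)
  +(−1)^4/∏(4,0,0,1,1,1)! = 1/24  (running -1/24)
⟨..|..⟩ = √(192/7)·(-1/24) = -0.218218

−√(1/21) ≈ -0.218218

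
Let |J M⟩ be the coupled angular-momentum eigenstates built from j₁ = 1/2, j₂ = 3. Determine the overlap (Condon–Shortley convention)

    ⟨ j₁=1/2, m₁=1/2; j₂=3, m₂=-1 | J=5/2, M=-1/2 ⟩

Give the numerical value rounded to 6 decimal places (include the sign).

√[6·1!0!5!/7! · 1!0!2!4!2!3!] = √(576/7)
  +(−1)^0/∏(0,1,0,2,0,3)! = 1/12  (running 1/12)
⟨..|..⟩ = √(576/7)·(1/12) = +0.755929

+√(4/7) ≈ +0.755929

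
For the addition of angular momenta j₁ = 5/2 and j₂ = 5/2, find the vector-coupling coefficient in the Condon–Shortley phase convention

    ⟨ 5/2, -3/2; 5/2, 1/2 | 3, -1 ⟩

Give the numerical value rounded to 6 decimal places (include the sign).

√[7·2!3!3!/9! · 1!4!3!2!2!4!] = √(96/5)
  +(−1)^1/∏(1,1,3,2,0,1)! = -1/12  (running -1/12)
  +(−1)^2/∏(2,0,2,1,1,2)! = 1/8  (running 1/24)
⟨..|..⟩ = √(96/5)·(1/24) = +0.182574

+√(1/30) ≈ +0.182574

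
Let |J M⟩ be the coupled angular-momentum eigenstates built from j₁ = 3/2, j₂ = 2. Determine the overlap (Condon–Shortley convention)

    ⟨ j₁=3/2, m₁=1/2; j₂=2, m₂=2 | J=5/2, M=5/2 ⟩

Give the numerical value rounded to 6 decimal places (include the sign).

√[6·1!2!3!/7! · 2!1!4!0!5!0!] = √(576/7)
  +(−1)^1/∏(1,0,0,3,2,0)! = -1/12  (running -1/12)
⟨..|..⟩ = √(576/7)·(-1/12) = -0.755929

-0.755929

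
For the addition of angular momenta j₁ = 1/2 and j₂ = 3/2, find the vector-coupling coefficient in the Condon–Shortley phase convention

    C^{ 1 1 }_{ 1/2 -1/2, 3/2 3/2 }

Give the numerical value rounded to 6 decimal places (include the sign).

j₁+j₂−J=1  J+j₁−j₂=0  J−j₁+j₂=2  j₁+j₂+J+1=4
(j₁±m₁, j₂±m₂, J±M) = (0,1,3,0,2,0)
P² = 3
sum k=1..1:
  [1] −1/2 = -1/2
S = -1/2
C² = P²·S² = 3/4 ; C = -0.866025

-0.866025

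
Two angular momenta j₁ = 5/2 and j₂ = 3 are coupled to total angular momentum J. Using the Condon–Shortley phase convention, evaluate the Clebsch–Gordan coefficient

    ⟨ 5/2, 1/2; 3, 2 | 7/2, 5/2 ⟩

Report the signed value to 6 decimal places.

-0.178174

j₁+j₂−J=2  J+j₁−j₂=3  J−j₁+j₂=4  j₁+j₂+J+1=10
(j₁±m₁, j₂±m₂, J±M) = (3,2,5,1,6,1)
P² = 4608/7
sum k=1..2:
  [1] −1/48 = -1/48
  [2] +1/72 = 1/72
S = -1/144
C² = P²·S² = 2/63 ; C = -0.178174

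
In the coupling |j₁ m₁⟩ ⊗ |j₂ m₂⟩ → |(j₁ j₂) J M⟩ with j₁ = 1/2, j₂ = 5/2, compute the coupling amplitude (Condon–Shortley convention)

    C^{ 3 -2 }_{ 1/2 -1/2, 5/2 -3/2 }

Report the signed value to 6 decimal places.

triangle: 0!*1!*5!/7! = 120/5040
(j±m)!: 0!*1!*1!*4!*1!*5! = 2880
prefactor² = (2J+1)*Δ*N² = 480
  k=0: +1/(0!*0!*1!*1!*0!*4!) = 1/24
Σ = 1/24  ⇒  CG² = 480*1/24² = 5/6
CG = +√(5/6) = +0.912871

+0.912871  (= +√(5/6))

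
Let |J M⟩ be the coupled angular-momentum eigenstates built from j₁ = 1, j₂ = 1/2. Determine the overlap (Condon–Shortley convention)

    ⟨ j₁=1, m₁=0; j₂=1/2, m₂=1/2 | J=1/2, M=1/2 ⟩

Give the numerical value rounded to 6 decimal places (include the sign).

−√(1/3) = -0.577350

√[2·1!1!0!/3! · 1!1!1!0!1!0!] = √(1/3)
  +(−1)^1/∏(1,0,0,0,1,0)! = -1  (running -1)
⟨..|..⟩ = √(1/3)·(-1) = -0.577350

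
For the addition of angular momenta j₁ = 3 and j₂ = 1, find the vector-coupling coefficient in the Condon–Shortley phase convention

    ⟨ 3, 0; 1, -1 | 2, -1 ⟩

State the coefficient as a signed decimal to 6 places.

+0.377964

j₁+j₂−J=2  J+j₁−j₂=4  J−j₁+j₂=0  j₁+j₂+J+1=7
(j₁±m₁, j₂±m₂, J±M) = (3,3,0,2,1,3)
P² = 144/7
sum k=0..0:
  [0] +1/12 = 1/12
S = 1/12
C² = P²·S² = 1/7 ; C = +0.377964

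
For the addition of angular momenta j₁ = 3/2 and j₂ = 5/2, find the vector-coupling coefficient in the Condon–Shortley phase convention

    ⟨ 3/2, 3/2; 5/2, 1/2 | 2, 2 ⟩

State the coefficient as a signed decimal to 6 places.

+√(1/7) = +0.377964

j₁+j₂−J=2  J+j₁−j₂=1  J−j₁+j₂=3  j₁+j₂+J+1=7
(j₁±m₁, j₂±m₂, J±M) = (3,0,3,2,4,0)
P² = 144/7
sum k=0..0:
  [0] +1/12 = 1/12
S = 1/12
C² = P²·S² = 1/7 ; C = +0.377964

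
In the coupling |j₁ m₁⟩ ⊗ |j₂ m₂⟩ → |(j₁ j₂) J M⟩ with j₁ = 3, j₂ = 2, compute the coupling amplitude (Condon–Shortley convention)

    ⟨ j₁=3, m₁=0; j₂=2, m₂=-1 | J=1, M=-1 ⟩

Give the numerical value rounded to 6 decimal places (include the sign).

-0.292770

triangle: 4!·2!·0!/7! = 48/5040
(j±m)!: 3!·3!·1!·3!·0!·2! = 432
prefactor² = (2J+1)·Δ·N² = 432/35
  k=1: −1/(1!·3!·2!·0!·0!·0!) = -1/12
Σ = -1/12  ⇒  CG² = 432/35·(-1/12)² = 3/35
CG = −√(3/35) = -0.292770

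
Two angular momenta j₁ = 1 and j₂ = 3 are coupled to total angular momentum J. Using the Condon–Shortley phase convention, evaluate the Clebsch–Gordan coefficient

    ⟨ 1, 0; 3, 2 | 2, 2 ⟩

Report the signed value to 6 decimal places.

j₁+j₂−J=2  J+j₁−j₂=0  J−j₁+j₂=4  j₁+j₂+J+1=7
(j₁±m₁, j₂±m₂, J±M) = (1,1,5,1,4,0)
P² = 960/7
sum k=1..1:
  [1] −1/24 = -1/24
S = -1/24
C² = P²·S² = 5/21 ; C = -0.487950

-0.487950  (= −√(5/21))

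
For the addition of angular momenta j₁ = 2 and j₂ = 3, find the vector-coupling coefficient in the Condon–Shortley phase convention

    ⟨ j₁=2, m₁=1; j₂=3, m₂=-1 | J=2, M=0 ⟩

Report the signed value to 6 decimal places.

√[5·3!1!3!/8! · 3!1!2!4!2!2!] = √(36/7)
  +(−1)^0/∏(0,3,1,2,0,1)! = 1/12  (running 1/12)
  +(−1)^1/∏(1,2,0,1,1,2)! = -1/4  (running -1/6)
⟨..|..⟩ = √(36/7)·(-1/6) = -0.377964

-0.377964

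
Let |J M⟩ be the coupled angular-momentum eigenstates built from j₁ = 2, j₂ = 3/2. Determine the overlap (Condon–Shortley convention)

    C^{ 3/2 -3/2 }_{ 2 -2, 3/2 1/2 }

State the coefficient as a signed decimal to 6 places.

+0.632456  (= +√(2/5))

j₁+j₂−J=2  J+j₁−j₂=2  J−j₁+j₂=1  j₁+j₂+J+1=6
(j₁±m₁, j₂±m₂, J±M) = (0,4,2,1,0,3)
P² = 32/5
sum k=2..2:
  [2] +1/4 = 1/4
S = 1/4
C² = P²·S² = 2/5 ; C = +0.632456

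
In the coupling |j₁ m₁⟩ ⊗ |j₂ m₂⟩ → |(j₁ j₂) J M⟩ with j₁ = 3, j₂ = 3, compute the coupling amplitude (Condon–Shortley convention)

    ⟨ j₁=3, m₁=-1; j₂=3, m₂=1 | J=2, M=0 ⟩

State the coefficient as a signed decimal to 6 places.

-0.327327  (= −√(3/28))

√[5·4!2!2!/9! · 2!4!4!2!2!2!] = √(256/21)
  +(−1)^2/∏(2,2,2,2,0,0)! = 1/16  (running 1/16)
  +(−1)^3/∏(3,1,1,1,1,1)! = -1/6  (running -5/48)
  +(−1)^4/∏(4,0,0,0,2,2)! = 1/96  (running -3/32)
⟨..|..⟩ = √(256/21)·(-3/32) = -0.327327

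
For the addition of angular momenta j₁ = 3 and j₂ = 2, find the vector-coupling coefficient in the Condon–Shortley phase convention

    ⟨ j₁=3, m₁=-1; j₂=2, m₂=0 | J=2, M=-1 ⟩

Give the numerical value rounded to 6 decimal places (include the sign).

+0.377964

√[5·3!3!1!/8! · 2!4!2!2!1!3!] = √(36/7)
  +(−1)^1/∏(1,2,3,1,0,0)! = -1/12  (running -1/12)
  +(−1)^2/∏(2,1,2,0,1,1)! = 1/4  (running 1/6)
⟨..|..⟩ = √(36/7)·(1/6) = +0.377964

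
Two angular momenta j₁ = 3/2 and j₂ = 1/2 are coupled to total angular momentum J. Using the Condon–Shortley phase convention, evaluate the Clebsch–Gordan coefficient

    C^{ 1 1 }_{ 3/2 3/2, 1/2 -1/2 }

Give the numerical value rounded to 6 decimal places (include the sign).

+√(3/4) = +0.866025

√[3·1!2!0!/4! · 3!0!0!1!2!0!] = √(3)
  +(−1)^0/∏(0,1,0,0,2,0)! = 1/2  (running 1/2)
⟨..|..⟩ = √(3)·(1/2) = +0.866025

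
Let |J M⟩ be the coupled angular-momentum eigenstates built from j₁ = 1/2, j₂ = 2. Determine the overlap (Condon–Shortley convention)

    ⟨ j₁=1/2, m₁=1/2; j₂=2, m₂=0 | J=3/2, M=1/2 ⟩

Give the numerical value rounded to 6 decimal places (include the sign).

+0.632456  (= +√(2/5))

j₁+j₂−J=1  J+j₁−j₂=0  J−j₁+j₂=3  j₁+j₂+J+1=5
(j₁±m₁, j₂±m₂, J±M) = (1,0,2,2,2,1)
P² = 8/5
sum k=0..0:
  [0] +1/2 = 1/2
S = 1/2
C² = P²·S² = 2/5 ; C = +0.632456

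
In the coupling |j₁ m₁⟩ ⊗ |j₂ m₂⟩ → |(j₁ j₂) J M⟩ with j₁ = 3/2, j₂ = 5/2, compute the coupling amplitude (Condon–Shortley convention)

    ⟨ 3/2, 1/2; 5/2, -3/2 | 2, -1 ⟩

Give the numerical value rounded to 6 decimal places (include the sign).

√[5·2!1!3!/7! · 2!1!1!4!1!3!] = √(24/7)
  +(−1)^0/∏(0,2,1,1,0,2)! = 1/4  (running 1/4)
  +(−1)^1/∏(1,1,0,0,1,3)! = -1/6  (running 1/12)
⟨..|..⟩ = √(24/7)·(1/12) = +0.154303

+0.154303  (= +√(1/42))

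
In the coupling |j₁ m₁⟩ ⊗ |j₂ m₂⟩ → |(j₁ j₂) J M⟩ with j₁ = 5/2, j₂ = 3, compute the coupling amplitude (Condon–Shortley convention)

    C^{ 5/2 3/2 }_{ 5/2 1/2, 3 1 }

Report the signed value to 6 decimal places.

+0.169031

j₁+j₂−J=3  J+j₁−j₂=2  J−j₁+j₂=3  j₁+j₂+J+1=9
(j₁±m₁, j₂±m₂, J±M) = (3,2,4,2,4,1)
P² = 576/35
sum k=1..2:
  [1] −1/12 = -1/12
  [2] +1/8 = 1/8
S = 1/24
C² = P²·S² = 1/35 ; C = +0.169031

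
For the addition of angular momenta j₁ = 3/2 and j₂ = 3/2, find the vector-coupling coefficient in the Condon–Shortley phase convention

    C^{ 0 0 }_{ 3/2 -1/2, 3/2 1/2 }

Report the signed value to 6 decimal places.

+0.500000  (= +√(1/4))

√[1·3!0!0!/4! · 1!2!2!1!0!0!] = √(1)
  +(−1)^2/∏(2,1,0,0,0,0)! = 1/2  (running 1/2)
⟨..|..⟩ = √(1)·(1/2) = +0.500000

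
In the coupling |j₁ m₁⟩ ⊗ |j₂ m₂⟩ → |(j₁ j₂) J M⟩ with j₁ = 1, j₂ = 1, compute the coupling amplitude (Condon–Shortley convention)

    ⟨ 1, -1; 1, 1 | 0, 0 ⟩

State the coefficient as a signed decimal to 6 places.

j₁+j₂−J=2  J+j₁−j₂=0  J−j₁+j₂=0  j₁+j₂+J+1=3
(j₁±m₁, j₂±m₂, J±M) = (0,2,2,0,0,0)
P² = 4/3
sum k=2..2:
  [2] +1/2 = 1/2
S = 1/2
C² = P²·S² = 1/3 ; C = +0.577350

+√(1/3) = +0.577350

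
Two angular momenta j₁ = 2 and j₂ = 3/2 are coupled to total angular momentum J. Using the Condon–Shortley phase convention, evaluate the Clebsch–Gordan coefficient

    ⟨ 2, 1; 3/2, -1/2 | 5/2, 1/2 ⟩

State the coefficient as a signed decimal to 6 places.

+√(5/14) ≈ +0.597614

√[6·1!3!2!/7! · 3!1!1!2!3!2!] = √(72/35)
  +(−1)^0/∏(0,1,1,1,2,1)! = 1/2  (running 1/2)
  +(−1)^1/∏(1,0,0,0,3,2)! = -1/12  (running 5/12)
⟨..|..⟩ = √(72/35)·(5/12) = +0.597614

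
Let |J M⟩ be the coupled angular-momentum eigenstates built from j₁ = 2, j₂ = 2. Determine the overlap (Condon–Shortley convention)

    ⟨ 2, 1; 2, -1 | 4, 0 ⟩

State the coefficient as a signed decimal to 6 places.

+0.478091  (= +√(8/35))

j₁+j₂−J=0  J+j₁−j₂=4  J−j₁+j₂=4  j₁+j₂+J+1=9
(j₁±m₁, j₂±m₂, J±M) = (3,1,1,3,4,4)
P² = 10368/35
sum k=0..0:
  [0] +1/36 = 1/36
S = 1/36
C² = P²·S² = 8/35 ; C = +0.478091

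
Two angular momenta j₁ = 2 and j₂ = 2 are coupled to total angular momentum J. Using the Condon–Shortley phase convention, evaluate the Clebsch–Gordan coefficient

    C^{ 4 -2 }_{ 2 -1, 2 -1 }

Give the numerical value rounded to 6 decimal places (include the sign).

+0.755929  (= +√(4/7))

triangle: 0!·4!·4!/9! = 576/362880
(j±m)!: 1!·3!·1!·3!·2!·6! = 51840
prefactor² = (2J+1)·Δ·N² = 5184/7
  k=0: +1/(0!·0!·3!·1!·1!·3!) = 1/36
Σ = 1/36  ⇒  CG² = 5184/7·1/36² = 4/7
CG = +√(4/7) = +0.755929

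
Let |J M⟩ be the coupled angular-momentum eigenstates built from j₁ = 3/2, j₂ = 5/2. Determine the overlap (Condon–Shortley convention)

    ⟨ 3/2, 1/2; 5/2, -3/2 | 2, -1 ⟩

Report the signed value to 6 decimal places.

√[5·2!1!3!/7! · 2!1!1!4!1!3!] = √(24/7)
  +(−1)^0/∏(0,2,1,1,0,2)! = 1/4  (running 1/4)
  +(−1)^1/∏(1,1,0,0,1,3)! = -1/6  (running 1/12)
⟨..|..⟩ = √(24/7)·(1/12) = +0.154303

+0.154303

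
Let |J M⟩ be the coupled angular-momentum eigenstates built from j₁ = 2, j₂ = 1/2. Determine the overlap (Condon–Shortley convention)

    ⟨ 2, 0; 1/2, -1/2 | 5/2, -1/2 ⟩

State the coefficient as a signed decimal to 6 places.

+√(3/5) ≈ +0.774597

j₁+j₂−J=0  J+j₁−j₂=4  J−j₁+j₂=1  j₁+j₂+J+1=6
(j₁±m₁, j₂±m₂, J±M) = (2,2,0,1,2,3)
P² = 48/5
sum k=0..0:
  [0] +1/4 = 1/4
S = 1/4
C² = P²·S² = 3/5 ; C = +0.774597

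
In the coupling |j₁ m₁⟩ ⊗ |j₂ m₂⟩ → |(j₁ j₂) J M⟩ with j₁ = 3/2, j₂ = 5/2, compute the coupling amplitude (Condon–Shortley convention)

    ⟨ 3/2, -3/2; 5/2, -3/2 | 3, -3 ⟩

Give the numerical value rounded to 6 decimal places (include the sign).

-0.612372

j₁+j₂−J=1  J+j₁−j₂=2  J−j₁+j₂=4  j₁+j₂+J+1=8
(j₁±m₁, j₂±m₂, J±M) = (0,3,1,4,0,6)
P² = 864
sum k=1..1:
  [1] −1/48 = -1/48
S = -1/48
C² = P²·S² = 3/8 ; C = -0.612372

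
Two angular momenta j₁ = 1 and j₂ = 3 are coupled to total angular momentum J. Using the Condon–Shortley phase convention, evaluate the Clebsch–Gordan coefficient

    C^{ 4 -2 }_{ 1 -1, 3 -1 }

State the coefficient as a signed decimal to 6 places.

√[9·0!2!6!/9! · 0!2!2!4!2!6!] = √(34560/7)
  +(−1)^0/∏(0,0,2,2,0,4)! = 1/96  (running 1/96)
⟨..|..⟩ = √(34560/7)·(1/96) = +0.731925

+√(15/28) = +0.731925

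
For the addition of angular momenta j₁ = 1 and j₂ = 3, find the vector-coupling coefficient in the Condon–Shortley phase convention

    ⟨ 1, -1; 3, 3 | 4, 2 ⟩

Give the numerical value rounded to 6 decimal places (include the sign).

j₁+j₂−J=0  J+j₁−j₂=2  J−j₁+j₂=6  j₁+j₂+J+1=9
(j₁±m₁, j₂±m₂, J±M) = (0,2,6,0,6,2)
P² = 518400/7
sum k=0..0:
  [0] +1/1440 = 1/1440
S = 1/1440
C² = P²·S² = 1/28 ; C = +0.188982

+√(1/28) ≈ +0.188982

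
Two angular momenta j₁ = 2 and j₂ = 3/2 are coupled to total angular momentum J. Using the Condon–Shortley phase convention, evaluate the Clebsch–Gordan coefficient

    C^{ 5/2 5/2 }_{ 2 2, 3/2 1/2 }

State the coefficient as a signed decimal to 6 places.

j₁+j₂−J=1  J+j₁−j₂=3  J−j₁+j₂=2  j₁+j₂+J+1=7
(j₁±m₁, j₂±m₂, J±M) = (4,0,2,1,5,0)
P² = 576/7
sum k=0..0:
  [0] +1/12 = 1/12
S = 1/12
C² = P²·S² = 4/7 ; C = +0.755929

+√(4/7) ≈ +0.755929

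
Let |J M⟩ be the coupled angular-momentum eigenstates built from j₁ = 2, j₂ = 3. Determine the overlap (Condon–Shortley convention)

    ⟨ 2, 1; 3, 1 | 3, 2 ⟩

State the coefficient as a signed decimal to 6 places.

j₁+j₂−J=2  J+j₁−j₂=2  J−j₁+j₂=4  j₁+j₂+J+1=9
(j₁±m₁, j₂±m₂, J±M) = (3,1,4,2,5,1)
P² = 64
sum k=0..1:
  [0] +1/48 = 1/48
  [1] −1/12 = -1/12
S = -1/16
C² = P²·S² = 1/4 ; C = -0.500000

−√(1/4) ≈ -0.500000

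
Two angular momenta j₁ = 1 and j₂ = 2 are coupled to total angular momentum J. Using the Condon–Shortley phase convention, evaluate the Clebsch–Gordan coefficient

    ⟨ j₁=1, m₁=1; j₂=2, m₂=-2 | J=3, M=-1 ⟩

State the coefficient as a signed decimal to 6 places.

j₁+j₂−J=0  J+j₁−j₂=2  J−j₁+j₂=4  j₁+j₂+J+1=7
(j₁±m₁, j₂±m₂, J±M) = (2,0,0,4,2,4)
P² = 768/5
sum k=0..0:
  [0] +1/48 = 1/48
S = 1/48
C² = P²·S² = 1/15 ; C = +0.258199

+√(1/15) = +0.258199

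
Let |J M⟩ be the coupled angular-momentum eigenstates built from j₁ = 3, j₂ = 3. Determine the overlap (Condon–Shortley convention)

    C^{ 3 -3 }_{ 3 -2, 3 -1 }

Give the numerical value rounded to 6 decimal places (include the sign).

triangle: 3!*3!*3!/10! = 216/3628800
(j±m)!: 1!*5!*2!*4!*0!*6! = 4147200
prefactor² = (2J+1)*Δ*N² = 1728
  k=2: +1/(2!*1!*3!*0!*0!*3!) = 1/72
Σ = 1/72  ⇒  CG² = 1728*1/72² = 1/3
CG = +√(1/3) = +0.577350

+√(1/3) = +0.577350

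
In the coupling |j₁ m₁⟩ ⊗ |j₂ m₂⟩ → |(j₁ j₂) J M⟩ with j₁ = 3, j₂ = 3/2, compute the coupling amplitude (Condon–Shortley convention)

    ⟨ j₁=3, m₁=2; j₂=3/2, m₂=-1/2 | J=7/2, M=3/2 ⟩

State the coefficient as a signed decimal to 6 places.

+0.654654

triangle: 1!*5!*2!/9! = 240/362880
(j±m)!: 5!*1!*1!*2!*5!*2! = 57600
prefactor² = (2J+1)*Δ*N² = 6400/21
  k=0: +1/(0!*1!*1!*1!*4!*1!) = 1/24
  k=1: −1/(1!*0!*0!*0!*5!*2!) = -1/240
Σ = 3/80  ⇒  CG² = 6400/21*3/80² = 3/7
CG = +√(3/7) = +0.654654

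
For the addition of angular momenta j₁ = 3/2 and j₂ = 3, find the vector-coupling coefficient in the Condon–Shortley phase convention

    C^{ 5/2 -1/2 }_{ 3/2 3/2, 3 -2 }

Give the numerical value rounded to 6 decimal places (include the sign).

j₁+j₂−J=2  J+j₁−j₂=1  J−j₁+j₂=4  j₁+j₂+J+1=8
(j₁±m₁, j₂±m₂, J±M) = (3,0,1,5,2,3)
P² = 432/7
sum k=0..0:
  [0] +1/12 = 1/12
S = 1/12
C² = P²·S² = 3/7 ; C = +0.654654

+√(3/7) = +0.654654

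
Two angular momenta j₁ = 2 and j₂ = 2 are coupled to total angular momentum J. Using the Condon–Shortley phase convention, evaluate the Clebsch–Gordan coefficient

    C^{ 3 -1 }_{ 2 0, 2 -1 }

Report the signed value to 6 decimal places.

+0.447214  (= +√(1/5))

j₁+j₂−J=1  J+j₁−j₂=3  J−j₁+j₂=3  j₁+j₂+J+1=8
(j₁±m₁, j₂±m₂, J±M) = (2,2,1,3,2,4)
P² = 36/5
sum k=0..1:
  [0] +1/4 = 1/4
  [1] −1/12 = -1/12
S = 1/6
C² = P²·S² = 1/5 ; C = +0.447214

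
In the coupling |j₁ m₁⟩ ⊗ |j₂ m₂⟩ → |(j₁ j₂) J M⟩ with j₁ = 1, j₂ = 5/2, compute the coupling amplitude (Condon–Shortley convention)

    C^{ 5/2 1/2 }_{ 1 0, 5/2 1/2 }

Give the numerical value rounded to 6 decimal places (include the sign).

−√(1/35) ≈ -0.169031

j₁+j₂−J=1  J+j₁−j₂=1  J−j₁+j₂=4  j₁+j₂+J+1=7
(j₁±m₁, j₂±m₂, J±M) = (1,1,3,2,3,2)
P² = 144/35
sum k=0..1:
  [0] +1/6 = 1/6
  [1] −1/4 = -1/4
S = -1/12
C² = P²·S² = 1/35 ; C = -0.169031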